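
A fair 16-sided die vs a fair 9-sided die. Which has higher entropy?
16-sided die

Both are uniform distributions; for uniform over n outcomes, H = log₂(n). H(16-sided) = log₂(16) = 4.000 bits and H(9-sided) = log₂(9) = 3.170 bits. More outcomes in a uniform distribution means higher entropy.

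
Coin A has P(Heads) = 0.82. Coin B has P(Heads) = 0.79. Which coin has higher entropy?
B

For binary distributions, entropy is maximized at p=0.5 and decreases as p moves toward 0 or 1.

H(A) = H(0.82) = 0.6801 bits
H(B) = H(0.79) = 0.7415 bits

Distribution B (p=0.79) is closer to uniform (p=0.5), so it has higher entropy.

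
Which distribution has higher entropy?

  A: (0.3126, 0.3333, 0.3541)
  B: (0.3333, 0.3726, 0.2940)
A

Both distributions are close to uniform, making this a harder comparison.

H(A) = 1.5831 bits
H(B) = 1.5783 bits

The distribution closer to uniform has higher entropy.
Answer: A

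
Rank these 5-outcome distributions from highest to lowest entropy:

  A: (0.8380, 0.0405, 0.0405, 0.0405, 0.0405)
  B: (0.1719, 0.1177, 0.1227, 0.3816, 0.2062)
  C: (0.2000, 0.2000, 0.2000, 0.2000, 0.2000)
C > B > A

Key insight: Entropy is maximized by uniform distributions and minimized by concentrated distributions.

- Uniform distributions have maximum entropy log₂(5) = 2.3219 bits
- The more "peaked" or concentrated a distribution, the lower its entropy

Entropies:
  H(A) = 0.9631 bits
  H(B) = 2.1714 bits
  H(C) = 2.3219 bits

Ranking: C > B > A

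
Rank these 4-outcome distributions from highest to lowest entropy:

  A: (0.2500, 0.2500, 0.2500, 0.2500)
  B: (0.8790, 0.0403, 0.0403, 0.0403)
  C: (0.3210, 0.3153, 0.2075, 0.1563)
A > C > B

Key insight: Entropy is maximized by uniform distributions and minimized by concentrated distributions.

- Uniform distributions have maximum entropy log₂(4) = 2.0000 bits
- The more "peaked" or concentrated a distribution, the lower its entropy

Entropies:
  H(A) = 2.0000 bits
  H(B) = 0.7240 bits
  H(C) = 1.9406 bits

Ranking: A > C > B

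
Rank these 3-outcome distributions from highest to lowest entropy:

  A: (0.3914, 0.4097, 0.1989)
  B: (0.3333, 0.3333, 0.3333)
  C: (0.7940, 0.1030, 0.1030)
B > A > C

Key insight: Entropy is maximized by uniform distributions and minimized by concentrated distributions.

- Uniform distributions have maximum entropy log₂(3) = 1.5850 bits
- The more "peaked" or concentrated a distribution, the lower its entropy

Entropies:
  H(A) = 1.5206 bits
  H(B) = 1.5850 bits
  H(C) = 0.9398 bits

Ranking: B > A > C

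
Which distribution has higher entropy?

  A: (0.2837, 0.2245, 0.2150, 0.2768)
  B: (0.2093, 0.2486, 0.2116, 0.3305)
A

Both distributions are close to uniform, making this a harder comparison.

H(A) = 1.9892 bits
H(B) = 1.9735 bits

The distribution closer to uniform has higher entropy.
Answer: A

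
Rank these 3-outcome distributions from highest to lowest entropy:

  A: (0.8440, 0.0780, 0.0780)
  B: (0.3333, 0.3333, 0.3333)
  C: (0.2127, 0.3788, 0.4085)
B > C > A

Key insight: Entropy is maximized by uniform distributions and minimized by concentrated distributions.

- Uniform distributions have maximum entropy log₂(3) = 1.5850 bits
- The more "peaked" or concentrated a distribution, the lower its entropy

Entropies:
  H(A) = 0.7807 bits
  H(B) = 1.5850 bits
  H(C) = 1.5331 bits

Ranking: B > C > A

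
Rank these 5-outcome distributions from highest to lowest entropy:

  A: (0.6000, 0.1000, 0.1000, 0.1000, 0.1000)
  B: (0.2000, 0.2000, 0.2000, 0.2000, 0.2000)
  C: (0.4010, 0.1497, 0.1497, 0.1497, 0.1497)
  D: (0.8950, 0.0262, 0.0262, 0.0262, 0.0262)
B > C > A > D

Key insight: Entropy is maximized by uniform distributions and minimized by concentrated distributions.

Entropies:
  H(A) = 1.7710 bits
  H(B) = 2.3219 bits
  H(C) = 2.1695 bits
  H(D) = 0.6946 bits

Ranking: B > C > A > D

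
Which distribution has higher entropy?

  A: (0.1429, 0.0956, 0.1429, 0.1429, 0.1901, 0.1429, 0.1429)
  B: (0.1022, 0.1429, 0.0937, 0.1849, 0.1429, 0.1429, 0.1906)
A

Both distributions are close to uniform, making this a harder comparison.

H(A) = 2.7843 bits
H(B) = 2.7656 bits

The distribution closer to uniform has higher entropy.
Answer: A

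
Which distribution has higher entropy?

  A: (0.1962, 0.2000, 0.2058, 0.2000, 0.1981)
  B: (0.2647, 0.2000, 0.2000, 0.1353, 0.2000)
A

Both distributions are close to uniform, making this a harder comparison.

H(A) = 2.3217 bits
H(B) = 2.2912 bits

The distribution closer to uniform has higher entropy.
Answer: A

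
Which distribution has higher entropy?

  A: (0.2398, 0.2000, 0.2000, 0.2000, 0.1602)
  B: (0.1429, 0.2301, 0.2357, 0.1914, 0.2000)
A

Both distributions are close to uniform, making this a harder comparison.

H(A) = 2.3104 bits
H(B) = 2.3011 bits

The distribution closer to uniform has higher entropy.
Answer: A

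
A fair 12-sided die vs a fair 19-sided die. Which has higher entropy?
19-sided die

Both are uniform distributions; for uniform over n outcomes, H = log₂(n). H(12-sided) = log₂(12) = 3.585 bits and H(19-sided) = log₂(19) = 4.248 bits. More outcomes in a uniform distribution means higher entropy.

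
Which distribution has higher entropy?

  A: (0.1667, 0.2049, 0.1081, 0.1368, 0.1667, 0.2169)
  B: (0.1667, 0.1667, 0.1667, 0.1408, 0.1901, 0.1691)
B

Both distributions are close to uniform, making this a harder comparison.

H(A) = 2.5480 bits
H(B) = 2.5796 bits

The distribution closer to uniform has higher entropy.
Answer: B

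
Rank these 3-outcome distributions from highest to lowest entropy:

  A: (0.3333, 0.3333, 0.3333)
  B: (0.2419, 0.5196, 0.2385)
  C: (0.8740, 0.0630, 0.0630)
A > B > C

Key insight: Entropy is maximized by uniform distributions and minimized by concentrated distributions.

- Uniform distributions have maximum entropy log₂(3) = 1.5850 bits
- The more "peaked" or concentrated a distribution, the lower its entropy

Entropies:
  H(A) = 1.5850 bits
  H(B) = 1.4792 bits
  H(C) = 0.6724 bits

Ranking: A > B > C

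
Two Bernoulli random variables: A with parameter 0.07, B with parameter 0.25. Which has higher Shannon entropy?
B

For binary distributions, entropy is maximized at p=0.5 and decreases as p moves toward 0 or 1.

H(A) = H(0.07) = 0.3659 bits
H(B) = H(0.25) = 0.8113 bits

Distribution B (p=0.25) is closer to uniform (p=0.5), so it has higher entropy.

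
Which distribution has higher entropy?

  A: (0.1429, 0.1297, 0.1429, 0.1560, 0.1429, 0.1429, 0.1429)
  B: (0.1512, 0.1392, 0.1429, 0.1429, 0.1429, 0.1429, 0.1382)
B

Both distributions are close to uniform, making this a harder comparison.

H(A) = 2.8056 bits
H(B) = 2.8068 bits

The distribution closer to uniform has higher entropy.
Answer: B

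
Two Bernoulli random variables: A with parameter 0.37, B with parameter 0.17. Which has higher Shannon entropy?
A

For binary distributions, entropy is maximized at p=0.5 and decreases as p moves toward 0 or 1.

H(A) = H(0.37) = 0.9507 bits
H(B) = H(0.17) = 0.6577 bits

Distribution A (p=0.37) is closer to uniform (p=0.5), so it has higher entropy.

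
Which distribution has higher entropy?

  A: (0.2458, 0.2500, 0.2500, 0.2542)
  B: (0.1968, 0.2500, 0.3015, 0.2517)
A

Both distributions are close to uniform, making this a harder comparison.

H(A) = 1.9999 bits
H(B) = 1.9840 bits

The distribution closer to uniform has higher entropy.
Answer: A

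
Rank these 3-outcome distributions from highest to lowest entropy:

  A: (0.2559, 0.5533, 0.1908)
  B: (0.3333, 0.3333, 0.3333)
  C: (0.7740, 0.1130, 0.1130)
B > A > C

Key insight: Entropy is maximized by uniform distributions and minimized by concentrated distributions.

- Uniform distributions have maximum entropy log₂(3) = 1.5850 bits
- The more "peaked" or concentrated a distribution, the lower its entropy

Entropies:
  H(A) = 1.4316 bits
  H(B) = 1.5850 bits
  H(C) = 0.9970 bits

Ranking: B > A > C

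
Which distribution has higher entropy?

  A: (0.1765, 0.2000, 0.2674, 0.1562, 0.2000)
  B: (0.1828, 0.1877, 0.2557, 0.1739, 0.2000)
B

Both distributions are close to uniform, making this a harder comparison.

H(A) = 2.2975 bits
H(B) = 2.3074 bits

The distribution closer to uniform has higher entropy.
Answer: B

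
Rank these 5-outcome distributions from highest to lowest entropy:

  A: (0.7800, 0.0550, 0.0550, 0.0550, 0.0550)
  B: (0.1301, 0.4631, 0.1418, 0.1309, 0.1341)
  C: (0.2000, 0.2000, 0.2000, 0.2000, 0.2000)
C > B > A

Key insight: Entropy is maximized by uniform distributions and minimized by concentrated distributions.

- Uniform distributions have maximum entropy log₂(5) = 2.3219 bits
- The more "peaked" or concentrated a distribution, the lower its entropy

Entropies:
  H(A) = 1.2002 bits
  H(B) = 2.0694 bits
  H(C) = 2.3219 bits

Ranking: C > B > A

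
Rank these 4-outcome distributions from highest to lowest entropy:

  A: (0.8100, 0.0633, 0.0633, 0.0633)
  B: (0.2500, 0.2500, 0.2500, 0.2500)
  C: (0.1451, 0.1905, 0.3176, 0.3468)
B > C > A

Key insight: Entropy is maximized by uniform distributions and minimized by concentrated distributions.

- Uniform distributions have maximum entropy log₂(4) = 2.0000 bits
- The more "peaked" or concentrated a distribution, the lower its entropy

Entropies:
  H(A) = 1.0026 bits
  H(B) = 2.0000 bits
  H(C) = 1.9152 bits

Ranking: B > C > A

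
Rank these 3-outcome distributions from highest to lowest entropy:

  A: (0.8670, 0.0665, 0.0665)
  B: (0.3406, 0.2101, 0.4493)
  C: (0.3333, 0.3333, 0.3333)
C > B > A

Key insight: Entropy is maximized by uniform distributions and minimized by concentrated distributions.

- Uniform distributions have maximum entropy log₂(3) = 1.5850 bits
- The more "peaked" or concentrated a distribution, the lower its entropy

Entropies:
  H(A) = 0.6986 bits
  H(B) = 1.5208 bits
  H(C) = 1.5850 bits

Ranking: C > B > A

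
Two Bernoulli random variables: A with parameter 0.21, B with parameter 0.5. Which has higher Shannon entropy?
B

For binary distributions, entropy is maximized at p=0.5 and decreases as p moves toward 0 or 1.

H(A) = H(0.21) = 0.7415 bits
H(B) = H(0.5) = 1.0000 bits

Distribution B (p=0.5) is closer to uniform (p=0.5), so it has higher entropy.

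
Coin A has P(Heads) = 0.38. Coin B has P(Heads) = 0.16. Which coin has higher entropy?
A

For binary distributions, entropy is maximized at p=0.5 and decreases as p moves toward 0 or 1.

H(A) = H(0.38) = 0.9580 bits
H(B) = H(0.16) = 0.6343 bits

Distribution A (p=0.38) is closer to uniform (p=0.5), so it has higher entropy.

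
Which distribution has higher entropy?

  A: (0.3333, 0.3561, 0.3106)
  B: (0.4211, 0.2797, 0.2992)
A

Both distributions are close to uniform, making this a harder comparison.

H(A) = 1.5827 bits
H(B) = 1.5604 bits

The distribution closer to uniform has higher entropy.
Answer: A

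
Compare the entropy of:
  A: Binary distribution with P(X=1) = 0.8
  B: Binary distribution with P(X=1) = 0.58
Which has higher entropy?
B

For binary distributions, entropy is maximized at p=0.5 and decreases as p moves toward 0 or 1.

H(A) = H(0.8) = 0.7219 bits
H(B) = H(0.58) = 0.9815 bits

Distribution B (p=0.58) is closer to uniform (p=0.5), so it has higher entropy.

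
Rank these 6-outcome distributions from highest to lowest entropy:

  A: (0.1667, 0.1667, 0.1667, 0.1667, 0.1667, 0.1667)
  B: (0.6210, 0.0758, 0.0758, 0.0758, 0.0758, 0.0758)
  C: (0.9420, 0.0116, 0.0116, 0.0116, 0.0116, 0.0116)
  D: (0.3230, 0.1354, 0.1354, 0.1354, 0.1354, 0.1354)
A > D > B > C

Key insight: Entropy is maximized by uniform distributions and minimized by concentrated distributions.

Entropies:
  H(A) = 2.5850 bits
  H(B) = 1.8373 bits
  H(C) = 0.4541 bits
  H(D) = 2.4796 bits

Ranking: A > D > B > C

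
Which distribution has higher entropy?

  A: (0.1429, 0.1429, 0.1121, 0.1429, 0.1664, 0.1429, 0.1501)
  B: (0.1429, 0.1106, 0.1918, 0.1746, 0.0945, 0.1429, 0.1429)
A

Both distributions are close to uniform, making this a harder comparison.

H(A) = 2.7993 bits
H(B) = 2.7726 bits

The distribution closer to uniform has higher entropy.
Answer: A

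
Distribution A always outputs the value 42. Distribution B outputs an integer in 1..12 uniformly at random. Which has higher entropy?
B

A is deterministic, so H(A) = 0. B is uniform over 12 outcomes, so H(B) = log₂(12) = 3.585 bits. Any distribution with genuine randomness has higher entropy than a deterministic one.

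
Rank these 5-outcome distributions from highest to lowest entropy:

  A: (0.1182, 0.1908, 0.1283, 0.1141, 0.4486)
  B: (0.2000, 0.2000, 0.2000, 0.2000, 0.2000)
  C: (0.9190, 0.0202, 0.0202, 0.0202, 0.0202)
B > A > C

Key insight: Entropy is maximized by uniform distributions and minimized by concentrated distributions.

- Uniform distributions have maximum entropy log₂(5) = 2.3219 bits
- The more "peaked" or concentrated a distribution, the lower its entropy

Entropies:
  H(A) = 2.0763 bits
  H(B) = 2.3219 bits
  H(C) = 0.5677 bits

Ranking: B > A > C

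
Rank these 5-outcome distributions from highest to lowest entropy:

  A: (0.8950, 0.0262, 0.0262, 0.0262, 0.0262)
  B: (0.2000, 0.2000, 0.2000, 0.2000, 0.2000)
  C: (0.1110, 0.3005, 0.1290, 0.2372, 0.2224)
B > C > A

Key insight: Entropy is maximized by uniform distributions and minimized by concentrated distributions.

- Uniform distributions have maximum entropy log₂(5) = 2.3219 bits
- The more "peaked" or concentrated a distribution, the lower its entropy

Entropies:
  H(A) = 0.6946 bits
  H(B) = 2.3219 bits
  H(C) = 2.2290 bits

Ranking: B > C > A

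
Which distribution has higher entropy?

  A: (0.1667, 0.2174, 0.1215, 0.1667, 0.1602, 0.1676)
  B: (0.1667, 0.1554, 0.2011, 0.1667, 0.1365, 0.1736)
B

Both distributions are close to uniform, making this a harder comparison.

H(A) = 2.5649 bits
H(B) = 2.5752 bits

The distribution closer to uniform has higher entropy.
Answer: B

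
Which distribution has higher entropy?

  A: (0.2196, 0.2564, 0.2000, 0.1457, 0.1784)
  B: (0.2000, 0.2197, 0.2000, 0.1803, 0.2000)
B

Both distributions are close to uniform, making this a harder comparison.

H(A) = 2.2966 bits
H(B) = 2.3191 bits

The distribution closer to uniform has higher entropy.
Answer: B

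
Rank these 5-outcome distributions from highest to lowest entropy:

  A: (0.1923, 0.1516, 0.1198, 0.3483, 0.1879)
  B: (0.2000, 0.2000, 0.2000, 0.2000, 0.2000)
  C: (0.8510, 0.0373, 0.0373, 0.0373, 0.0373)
B > A > C

Key insight: Entropy is maximized by uniform distributions and minimized by concentrated distributions.

- Uniform distributions have maximum entropy log₂(5) = 2.3219 bits
- The more "peaked" or concentrated a distribution, the lower its entropy

Entropies:
  H(A) = 2.2200 bits
  H(B) = 2.3219 bits
  H(C) = 0.9053 bits

Ranking: B > A > C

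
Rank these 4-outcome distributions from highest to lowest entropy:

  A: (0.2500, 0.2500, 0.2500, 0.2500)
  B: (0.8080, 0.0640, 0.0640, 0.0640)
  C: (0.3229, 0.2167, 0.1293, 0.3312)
A > C > B

Key insight: Entropy is maximized by uniform distributions and minimized by concentrated distributions.

- Uniform distributions have maximum entropy log₂(4) = 2.0000 bits
- The more "peaked" or concentrated a distribution, the lower its entropy

Entropies:
  H(A) = 2.0000 bits
  H(B) = 1.0099 bits
  H(C) = 1.9142 bits

Ranking: A > C > B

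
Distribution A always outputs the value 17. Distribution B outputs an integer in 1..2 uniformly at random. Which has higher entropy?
B

A is deterministic, so H(A) = 0. B is uniform over 2 outcomes, so H(B) = log₂(2) = 1.000 bits. Any distribution with genuine randomness has higher entropy than a deterministic one.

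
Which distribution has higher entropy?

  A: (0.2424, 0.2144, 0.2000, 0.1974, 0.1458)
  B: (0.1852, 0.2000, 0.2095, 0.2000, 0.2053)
B

Both distributions are close to uniform, making this a harder comparison.

H(A) = 2.3034 bits
H(B) = 2.3207 bits

The distribution closer to uniform has higher entropy.
Answer: B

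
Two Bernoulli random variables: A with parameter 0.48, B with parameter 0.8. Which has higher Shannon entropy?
A

For binary distributions, entropy is maximized at p=0.5 and decreases as p moves toward 0 or 1.

H(A) = H(0.48) = 0.9988 bits
H(B) = H(0.8) = 0.7219 bits

Distribution A (p=0.48) is closer to uniform (p=0.5), so it has higher entropy.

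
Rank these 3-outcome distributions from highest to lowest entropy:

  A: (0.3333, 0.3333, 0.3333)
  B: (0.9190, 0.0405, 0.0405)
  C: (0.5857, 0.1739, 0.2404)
A > C > B

Key insight: Entropy is maximized by uniform distributions and minimized by concentrated distributions.

- Uniform distributions have maximum entropy log₂(3) = 1.5850 bits
- The more "peaked" or concentrated a distribution, the lower its entropy

Entropies:
  H(A) = 1.5850 bits
  H(B) = 0.4867 bits
  H(C) = 1.3853 bits

Ranking: A > C > B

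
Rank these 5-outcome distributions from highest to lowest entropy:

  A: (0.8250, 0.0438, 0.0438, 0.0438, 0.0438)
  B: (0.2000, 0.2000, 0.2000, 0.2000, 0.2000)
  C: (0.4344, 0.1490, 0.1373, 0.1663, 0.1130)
B > C > A

Key insight: Entropy is maximized by uniform distributions and minimized by concentrated distributions.

- Uniform distributions have maximum entropy log₂(5) = 2.3219 bits
- The more "peaked" or concentrated a distribution, the lower its entropy

Entropies:
  H(A) = 1.0190 bits
  H(B) = 2.3219 bits
  H(C) = 2.1110 bits

Ranking: B > C > A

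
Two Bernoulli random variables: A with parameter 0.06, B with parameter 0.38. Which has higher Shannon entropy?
B

For binary distributions, entropy is maximized at p=0.5 and decreases as p moves toward 0 or 1.

H(A) = H(0.06) = 0.3274 bits
H(B) = H(0.38) = 0.9580 bits

Distribution B (p=0.38) is closer to uniform (p=0.5), so it has higher entropy.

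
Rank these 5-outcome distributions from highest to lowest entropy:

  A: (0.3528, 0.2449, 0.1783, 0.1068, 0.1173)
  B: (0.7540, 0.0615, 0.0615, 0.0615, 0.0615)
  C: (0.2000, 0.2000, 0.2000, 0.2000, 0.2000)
C > A > B

Key insight: Entropy is maximized by uniform distributions and minimized by concentrated distributions.

- Uniform distributions have maximum entropy log₂(5) = 2.3219 bits
- The more "peaked" or concentrated a distribution, the lower its entropy

Entropies:
  H(A) = 2.1781 bits
  H(B) = 1.2969 bits
  H(C) = 2.3219 bits

Ranking: C > A > B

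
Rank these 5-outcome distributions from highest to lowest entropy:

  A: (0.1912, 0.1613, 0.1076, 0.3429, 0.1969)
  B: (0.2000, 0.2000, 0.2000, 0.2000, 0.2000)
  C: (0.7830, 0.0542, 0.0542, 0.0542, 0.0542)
B > A > C

Key insight: Entropy is maximized by uniform distributions and minimized by concentrated distributions.

- Uniform distributions have maximum entropy log₂(5) = 2.3219 bits
- The more "peaked" or concentrated a distribution, the lower its entropy

Entropies:
  H(A) = 2.2183 bits
  H(B) = 2.3219 bits
  H(C) = 1.1887 bits

Ranking: B > A > C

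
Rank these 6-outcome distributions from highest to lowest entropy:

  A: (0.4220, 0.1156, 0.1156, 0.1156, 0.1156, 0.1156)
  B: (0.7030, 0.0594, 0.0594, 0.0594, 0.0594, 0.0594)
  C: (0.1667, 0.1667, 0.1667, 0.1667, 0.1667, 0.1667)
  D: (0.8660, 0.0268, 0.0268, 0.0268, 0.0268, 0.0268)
C > A > B > D

Key insight: Entropy is maximized by uniform distributions and minimized by concentrated distributions.

Entropies:
  H(A) = 2.3244 bits
  H(B) = 1.5672 bits
  H(C) = 2.5850 bits
  H(D) = 0.8794 bits

Ranking: C > A > B > D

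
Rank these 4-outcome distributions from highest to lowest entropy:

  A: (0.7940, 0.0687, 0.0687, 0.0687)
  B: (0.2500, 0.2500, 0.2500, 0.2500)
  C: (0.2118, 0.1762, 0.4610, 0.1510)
B > C > A

Key insight: Entropy is maximized by uniform distributions and minimized by concentrated distributions.

- Uniform distributions have maximum entropy log₂(4) = 2.0000 bits
- The more "peaked" or concentrated a distribution, the lower its entropy

Entropies:
  H(A) = 1.0603 bits
  H(B) = 2.0000 bits
  H(C) = 1.8425 bits

Ranking: B > C > A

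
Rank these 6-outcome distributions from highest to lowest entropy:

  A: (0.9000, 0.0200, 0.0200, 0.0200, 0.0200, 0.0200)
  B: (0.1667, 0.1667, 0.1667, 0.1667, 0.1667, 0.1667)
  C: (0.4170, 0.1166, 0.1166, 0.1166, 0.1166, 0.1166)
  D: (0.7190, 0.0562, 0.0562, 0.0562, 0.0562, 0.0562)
B > C > D > A

Key insight: Entropy is maximized by uniform distributions and minimized by concentrated distributions.

Entropies:
  H(A) = 0.7012 bits
  H(B) = 2.5850 bits
  H(C) = 2.3337 bits
  H(D) = 1.5093 bits

Ranking: B > C > D > A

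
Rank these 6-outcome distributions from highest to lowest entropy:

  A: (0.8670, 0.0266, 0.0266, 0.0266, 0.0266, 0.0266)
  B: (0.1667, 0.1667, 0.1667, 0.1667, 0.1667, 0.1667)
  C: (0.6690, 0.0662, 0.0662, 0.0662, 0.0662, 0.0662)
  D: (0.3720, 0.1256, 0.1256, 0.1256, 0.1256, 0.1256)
B > D > C > A

Key insight: Entropy is maximized by uniform distributions and minimized by concentrated distributions.

Entropies:
  H(A) = 0.8744 bits
  H(B) = 2.5850 bits
  H(C) = 1.6845 bits
  H(D) = 2.4104 bits

Ranking: B > D > C > A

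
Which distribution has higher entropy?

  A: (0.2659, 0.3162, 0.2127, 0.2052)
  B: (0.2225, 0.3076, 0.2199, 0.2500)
B

Both distributions are close to uniform, making this a harder comparison.

H(A) = 1.9772 bits
H(B) = 1.9861 bits

The distribution closer to uniform has higher entropy.
Answer: B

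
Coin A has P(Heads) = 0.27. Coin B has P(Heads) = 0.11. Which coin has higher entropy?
A

For binary distributions, entropy is maximized at p=0.5 and decreases as p moves toward 0 or 1.

H(A) = H(0.27) = 0.8415 bits
H(B) = H(0.11) = 0.4999 bits

Distribution A (p=0.27) is closer to uniform (p=0.5), so it has higher entropy.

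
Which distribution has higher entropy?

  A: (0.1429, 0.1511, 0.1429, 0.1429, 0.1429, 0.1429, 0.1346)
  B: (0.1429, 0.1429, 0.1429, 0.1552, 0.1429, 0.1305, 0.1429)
A

Both distributions are close to uniform, making this a harder comparison.

H(A) = 2.8067 bits
H(B) = 2.8058 bits

The distribution closer to uniform has higher entropy.
Answer: A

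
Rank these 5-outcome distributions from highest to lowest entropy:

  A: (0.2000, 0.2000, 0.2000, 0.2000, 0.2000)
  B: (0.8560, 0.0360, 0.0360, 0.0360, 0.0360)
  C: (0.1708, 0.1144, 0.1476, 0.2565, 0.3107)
A > C > B

Key insight: Entropy is maximized by uniform distributions and minimized by concentrated distributions.

- Uniform distributions have maximum entropy log₂(5) = 2.3219 bits
- The more "peaked" or concentrated a distribution, the lower its entropy

Entropies:
  H(A) = 2.3219 bits
  H(B) = 0.8826 bits
  H(C) = 2.2282 bits

Ranking: A > C > B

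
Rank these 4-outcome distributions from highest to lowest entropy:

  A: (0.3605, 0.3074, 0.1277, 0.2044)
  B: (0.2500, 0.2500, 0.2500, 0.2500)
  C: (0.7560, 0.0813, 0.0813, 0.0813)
B > A > C

Key insight: Entropy is maximized by uniform distributions and minimized by concentrated distributions.

- Uniform distributions have maximum entropy log₂(4) = 2.0000 bits
- The more "peaked" or concentrated a distribution, the lower its entropy

Entropies:
  H(A) = 1.9011 bits
  H(B) = 2.0000 bits
  H(C) = 1.1884 bits

Ranking: B > A > C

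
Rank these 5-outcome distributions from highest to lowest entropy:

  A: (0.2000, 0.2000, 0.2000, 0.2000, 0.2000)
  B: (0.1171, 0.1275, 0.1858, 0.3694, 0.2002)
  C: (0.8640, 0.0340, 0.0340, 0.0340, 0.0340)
A > B > C

Key insight: Entropy is maximized by uniform distributions and minimized by concentrated distributions.

- Uniform distributions have maximum entropy log₂(5) = 2.3219 bits
- The more "peaked" or concentrated a distribution, the lower its entropy

Entropies:
  H(A) = 2.3219 bits
  H(B) = 2.1876 bits
  H(C) = 0.8457 bits

Ranking: A > B > C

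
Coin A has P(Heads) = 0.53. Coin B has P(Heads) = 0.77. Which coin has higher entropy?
A

For binary distributions, entropy is maximized at p=0.5 and decreases as p moves toward 0 or 1.

H(A) = H(0.53) = 0.9974 bits
H(B) = H(0.77) = 0.7780 bits

Distribution A (p=0.53) is closer to uniform (p=0.5), so it has higher entropy.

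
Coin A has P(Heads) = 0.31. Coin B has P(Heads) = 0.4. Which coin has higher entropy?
B

For binary distributions, entropy is maximized at p=0.5 and decreases as p moves toward 0 or 1.

H(A) = H(0.31) = 0.8932 bits
H(B) = H(0.4) = 0.9710 bits

Distribution B (p=0.4) is closer to uniform (p=0.5), so it has higher entropy.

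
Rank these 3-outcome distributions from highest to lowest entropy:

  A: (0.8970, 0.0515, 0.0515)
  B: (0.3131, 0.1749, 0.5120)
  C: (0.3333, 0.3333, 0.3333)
C > B > A

Key insight: Entropy is maximized by uniform distributions and minimized by concentrated distributions.

- Uniform distributions have maximum entropy log₂(3) = 1.5850 bits
- The more "peaked" or concentrated a distribution, the lower its entropy

Entropies:
  H(A) = 0.5814 bits
  H(B) = 1.4590 bits
  H(C) = 1.5850 bits

Ranking: C > B > A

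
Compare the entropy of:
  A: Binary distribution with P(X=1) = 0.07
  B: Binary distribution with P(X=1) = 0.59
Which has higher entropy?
B

For binary distributions, entropy is maximized at p=0.5 and decreases as p moves toward 0 or 1.

H(A) = H(0.07) = 0.3659 bits
H(B) = H(0.59) = 0.9765 bits

Distribution B (p=0.59) is closer to uniform (p=0.5), so it has higher entropy.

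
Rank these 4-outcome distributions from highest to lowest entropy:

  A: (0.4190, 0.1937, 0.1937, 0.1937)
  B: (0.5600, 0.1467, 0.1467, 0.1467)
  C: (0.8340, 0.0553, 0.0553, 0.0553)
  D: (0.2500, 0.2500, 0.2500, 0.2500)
D > A > B > C

Key insight: Entropy is maximized by uniform distributions and minimized by concentrated distributions.

Entropies:
  H(A) = 1.9018 bits
  H(B) = 1.6870 bits
  H(C) = 0.9116 bits
  H(D) = 2.0000 bits

Ranking: D > A > B > C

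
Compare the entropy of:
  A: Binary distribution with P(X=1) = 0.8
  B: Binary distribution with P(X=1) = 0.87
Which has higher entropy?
A

For binary distributions, entropy is maximized at p=0.5 and decreases as p moves toward 0 or 1.

H(A) = H(0.8) = 0.7219 bits
H(B) = H(0.87) = 0.5574 bits

Distribution A (p=0.8) is closer to uniform (p=0.5), so it has higher entropy.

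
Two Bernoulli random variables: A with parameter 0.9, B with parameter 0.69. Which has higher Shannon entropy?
B

For binary distributions, entropy is maximized at p=0.5 and decreases as p moves toward 0 or 1.

H(A) = H(0.9) = 0.4690 bits
H(B) = H(0.69) = 0.8932 bits

Distribution B (p=0.69) is closer to uniform (p=0.5), so it has higher entropy.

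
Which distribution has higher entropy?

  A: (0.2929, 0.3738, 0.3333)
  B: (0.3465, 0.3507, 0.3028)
B

Both distributions are close to uniform, making this a harder comparison.

H(A) = 1.5779 bits
H(B) = 1.5819 bits

The distribution closer to uniform has higher entropy.
Answer: B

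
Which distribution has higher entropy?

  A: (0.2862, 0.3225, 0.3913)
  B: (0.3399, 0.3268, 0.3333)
B

Both distributions are close to uniform, making this a harder comparison.

H(A) = 1.5728 bits
H(B) = 1.5848 bits

The distribution closer to uniform has higher entropy.
Answer: B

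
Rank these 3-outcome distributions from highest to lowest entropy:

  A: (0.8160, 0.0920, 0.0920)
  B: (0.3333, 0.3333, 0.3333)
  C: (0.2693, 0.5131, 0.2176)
B > C > A

Key insight: Entropy is maximized by uniform distributions and minimized by concentrated distributions.

- Uniform distributions have maximum entropy log₂(3) = 1.5850 bits
- The more "peaked" or concentrated a distribution, the lower its entropy

Entropies:
  H(A) = 0.8727 bits
  H(B) = 1.5850 bits
  H(C) = 1.4824 bits

Ranking: B > C > A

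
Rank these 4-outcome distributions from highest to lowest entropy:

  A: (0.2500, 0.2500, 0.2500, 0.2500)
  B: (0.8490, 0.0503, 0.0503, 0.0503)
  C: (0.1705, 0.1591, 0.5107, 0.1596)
A > C > B

Key insight: Entropy is maximized by uniform distributions and minimized by concentrated distributions.

- Uniform distributions have maximum entropy log₂(4) = 2.0000 bits
- The more "peaked" or concentrated a distribution, the lower its entropy

Entropies:
  H(A) = 2.0000 bits
  H(B) = 0.8517 bits
  H(C) = 1.7748 bits

Ranking: A > C > B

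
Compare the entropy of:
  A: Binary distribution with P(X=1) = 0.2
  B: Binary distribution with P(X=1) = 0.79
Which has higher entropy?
B

For binary distributions, entropy is maximized at p=0.5 and decreases as p moves toward 0 or 1.

H(A) = H(0.2) = 0.7219 bits
H(B) = H(0.79) = 0.7415 bits

Distribution B (p=0.79) is closer to uniform (p=0.5), so it has higher entropy.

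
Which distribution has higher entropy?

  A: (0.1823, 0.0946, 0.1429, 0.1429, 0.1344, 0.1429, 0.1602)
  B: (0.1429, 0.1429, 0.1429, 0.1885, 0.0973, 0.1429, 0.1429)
B

Both distributions are close to uniform, making this a harder comparison.

H(A) = 2.7850 bits
H(B) = 2.7860 bits

The distribution closer to uniform has higher entropy.
Answer: B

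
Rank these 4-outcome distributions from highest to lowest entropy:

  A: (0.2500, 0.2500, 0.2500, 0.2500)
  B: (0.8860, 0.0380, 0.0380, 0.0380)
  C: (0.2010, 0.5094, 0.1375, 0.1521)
A > C > B

Key insight: Entropy is maximized by uniform distributions and minimized by concentrated distributions.

- Uniform distributions have maximum entropy log₂(4) = 2.0000 bits
- The more "peaked" or concentrated a distribution, the lower its entropy

Entropies:
  H(A) = 2.0000 bits
  H(B) = 0.6926 bits
  H(C) = 1.7678 bits

Ranking: A > C > B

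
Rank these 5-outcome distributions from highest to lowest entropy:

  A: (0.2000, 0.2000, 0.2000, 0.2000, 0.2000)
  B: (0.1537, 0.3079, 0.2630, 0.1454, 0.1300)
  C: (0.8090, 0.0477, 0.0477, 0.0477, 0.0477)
A > B > C

Key insight: Entropy is maximized by uniform distributions and minimized by concentrated distributions.

- Uniform distributions have maximum entropy log₂(5) = 2.3219 bits
- The more "peaked" or concentrated a distribution, the lower its entropy

Entropies:
  H(A) = 2.3219 bits
  H(B) = 2.2324 bits
  H(C) = 1.0856 bits

Ranking: A > B > C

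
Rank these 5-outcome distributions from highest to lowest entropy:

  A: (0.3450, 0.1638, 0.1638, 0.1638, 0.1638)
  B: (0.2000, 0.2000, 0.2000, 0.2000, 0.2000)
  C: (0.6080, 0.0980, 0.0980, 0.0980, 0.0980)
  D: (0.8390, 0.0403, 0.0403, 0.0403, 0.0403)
B > A > C > D

Key insight: Entropy is maximized by uniform distributions and minimized by concentrated distributions.

Entropies:
  H(A) = 2.2395 bits
  H(B) = 2.3219 bits
  H(C) = 1.7501 bits
  H(D) = 0.9587 bits

Ranking: B > A > C > D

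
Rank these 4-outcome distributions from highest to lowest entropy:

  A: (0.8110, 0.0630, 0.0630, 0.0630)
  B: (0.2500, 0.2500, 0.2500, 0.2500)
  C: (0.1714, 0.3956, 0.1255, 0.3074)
B > C > A

Key insight: Entropy is maximized by uniform distributions and minimized by concentrated distributions.

- Uniform distributions have maximum entropy log₂(4) = 2.0000 bits
- The more "peaked" or concentrated a distribution, the lower its entropy

Entropies:
  H(A) = 0.9989 bits
  H(B) = 2.0000 bits
  H(C) = 1.8644 bits

Ranking: B > C > A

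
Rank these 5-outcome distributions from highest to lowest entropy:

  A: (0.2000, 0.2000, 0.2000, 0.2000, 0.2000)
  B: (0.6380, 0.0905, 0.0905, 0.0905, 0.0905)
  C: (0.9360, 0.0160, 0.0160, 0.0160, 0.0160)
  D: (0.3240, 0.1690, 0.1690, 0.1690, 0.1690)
A > D > B > C

Key insight: Entropy is maximized by uniform distributions and minimized by concentrated distributions.

Entropies:
  H(A) = 2.3219 bits
  H(B) = 1.6683 bits
  H(C) = 0.4711 bits
  H(D) = 2.2607 bits

Ranking: A > D > B > C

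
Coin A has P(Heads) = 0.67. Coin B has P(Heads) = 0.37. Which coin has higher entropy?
B

For binary distributions, entropy is maximized at p=0.5 and decreases as p moves toward 0 or 1.

H(A) = H(0.67) = 0.9149 bits
H(B) = H(0.37) = 0.9507 bits

Distribution B (p=0.37) is closer to uniform (p=0.5), so it has higher entropy.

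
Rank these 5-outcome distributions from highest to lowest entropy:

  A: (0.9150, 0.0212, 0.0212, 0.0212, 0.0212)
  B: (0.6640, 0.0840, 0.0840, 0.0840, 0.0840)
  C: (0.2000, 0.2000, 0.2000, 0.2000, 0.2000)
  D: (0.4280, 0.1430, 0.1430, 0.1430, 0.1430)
C > D > B > A

Key insight: Entropy is maximized by uniform distributions and minimized by concentrated distributions.

Entropies:
  H(A) = 0.5896 bits
  H(B) = 1.5929 bits
  H(C) = 2.3219 bits
  H(D) = 2.1290 bits

Ranking: C > D > B > A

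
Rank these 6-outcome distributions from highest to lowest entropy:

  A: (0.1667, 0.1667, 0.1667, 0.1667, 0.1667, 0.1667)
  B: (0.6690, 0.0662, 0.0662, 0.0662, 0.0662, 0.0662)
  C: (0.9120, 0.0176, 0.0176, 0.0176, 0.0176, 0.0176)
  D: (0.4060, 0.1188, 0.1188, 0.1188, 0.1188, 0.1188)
A > D > B > C

Key insight: Entropy is maximized by uniform distributions and minimized by concentrated distributions.

Entropies:
  H(A) = 2.5850 bits
  H(B) = 1.6845 bits
  H(C) = 0.6341 bits
  H(D) = 2.3536 bits

Ranking: A > D > B > C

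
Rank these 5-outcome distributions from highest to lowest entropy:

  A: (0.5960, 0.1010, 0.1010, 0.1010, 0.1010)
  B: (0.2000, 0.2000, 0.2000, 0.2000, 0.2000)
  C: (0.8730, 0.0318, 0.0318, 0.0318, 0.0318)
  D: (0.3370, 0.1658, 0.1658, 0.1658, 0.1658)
B > D > A > C

Key insight: Entropy is maximized by uniform distributions and minimized by concentrated distributions.

Entropies:
  H(A) = 1.7812 bits
  H(B) = 2.3219 bits
  H(C) = 0.8032 bits
  H(D) = 2.2479 bits

Ranking: B > D > A > C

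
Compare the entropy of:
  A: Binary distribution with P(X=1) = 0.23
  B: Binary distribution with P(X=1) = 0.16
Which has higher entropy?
A

For binary distributions, entropy is maximized at p=0.5 and decreases as p moves toward 0 or 1.

H(A) = H(0.23) = 0.7780 bits
H(B) = H(0.16) = 0.6343 bits

Distribution A (p=0.23) is closer to uniform (p=0.5), so it has higher entropy.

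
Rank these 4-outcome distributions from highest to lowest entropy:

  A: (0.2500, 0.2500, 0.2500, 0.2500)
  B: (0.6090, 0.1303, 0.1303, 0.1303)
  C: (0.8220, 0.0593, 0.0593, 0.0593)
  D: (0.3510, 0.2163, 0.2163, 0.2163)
A > D > B > C

Key insight: Entropy is maximized by uniform distributions and minimized by concentrated distributions.

Entropies:
  H(A) = 2.0000 bits
  H(B) = 1.5852 bits
  H(C) = 0.9578 bits
  H(D) = 1.9636 bits

Ranking: A > D > B > C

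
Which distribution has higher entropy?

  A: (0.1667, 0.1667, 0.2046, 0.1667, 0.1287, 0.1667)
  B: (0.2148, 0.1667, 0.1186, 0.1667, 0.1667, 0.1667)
A

Both distributions are close to uniform, making this a harder comparison.

H(A) = 2.5724 bits
H(B) = 2.5647 bits

The distribution closer to uniform has higher entropy.
Answer: A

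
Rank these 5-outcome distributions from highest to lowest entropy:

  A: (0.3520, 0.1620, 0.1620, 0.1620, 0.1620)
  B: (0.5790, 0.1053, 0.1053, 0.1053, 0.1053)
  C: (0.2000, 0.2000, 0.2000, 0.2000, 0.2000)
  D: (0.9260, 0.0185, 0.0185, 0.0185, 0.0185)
C > A > B > D

Key insight: Entropy is maximized by uniform distributions and minimized by concentrated distributions.

Entropies:
  H(A) = 2.2318 bits
  H(B) = 1.8239 bits
  H(C) = 2.3219 bits
  H(D) = 0.5287 bits

Ranking: C > A > B > D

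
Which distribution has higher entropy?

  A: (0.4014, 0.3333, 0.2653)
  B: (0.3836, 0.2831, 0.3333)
B

Both distributions are close to uniform, making this a harder comparison.

H(A) = 1.5648 bits
H(B) = 1.5740 bits

The distribution closer to uniform has higher entropy.
Answer: B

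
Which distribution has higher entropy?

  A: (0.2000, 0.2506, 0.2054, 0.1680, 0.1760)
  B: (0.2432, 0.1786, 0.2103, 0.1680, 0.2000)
B

Both distributions are close to uniform, making this a harder comparison.

H(A) = 2.3072 bits
H(B) = 2.3096 bits

The distribution closer to uniform has higher entropy.
Answer: B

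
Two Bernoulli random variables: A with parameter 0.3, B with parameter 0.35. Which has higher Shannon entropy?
B

For binary distributions, entropy is maximized at p=0.5 and decreases as p moves toward 0 or 1.

H(A) = H(0.3) = 0.8813 bits
H(B) = H(0.35) = 0.9341 bits

Distribution B (p=0.35) is closer to uniform (p=0.5), so it has higher entropy.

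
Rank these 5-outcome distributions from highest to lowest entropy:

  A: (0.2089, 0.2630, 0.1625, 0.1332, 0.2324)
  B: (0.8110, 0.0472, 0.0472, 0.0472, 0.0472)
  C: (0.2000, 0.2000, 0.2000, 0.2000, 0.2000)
C > A > B

Key insight: Entropy is maximized by uniform distributions and minimized by concentrated distributions.

- Uniform distributions have maximum entropy log₂(5) = 2.3219 bits
- The more "peaked" or concentrated a distribution, the lower its entropy

Entropies:
  H(A) = 2.2813 bits
  H(B) = 1.0774 bits
  H(C) = 2.3219 bits

Ranking: C > A > B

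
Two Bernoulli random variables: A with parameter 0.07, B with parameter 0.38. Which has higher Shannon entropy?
B

For binary distributions, entropy is maximized at p=0.5 and decreases as p moves toward 0 or 1.

H(A) = H(0.07) = 0.3659 bits
H(B) = H(0.38) = 0.9580 bits

Distribution B (p=0.38) is closer to uniform (p=0.5), so it has higher entropy.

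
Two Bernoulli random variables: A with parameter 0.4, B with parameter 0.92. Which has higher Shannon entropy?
A

For binary distributions, entropy is maximized at p=0.5 and decreases as p moves toward 0 or 1.

H(A) = H(0.4) = 0.9710 bits
H(B) = H(0.92) = 0.4022 bits

Distribution A (p=0.4) is closer to uniform (p=0.5), so it has higher entropy.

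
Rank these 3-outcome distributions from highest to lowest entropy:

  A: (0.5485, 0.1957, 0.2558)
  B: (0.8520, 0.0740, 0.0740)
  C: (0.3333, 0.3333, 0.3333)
C > A > B

Key insight: Entropy is maximized by uniform distributions and minimized by concentrated distributions.

- Uniform distributions have maximum entropy log₂(3) = 1.5850 bits
- The more "peaked" or concentrated a distribution, the lower its entropy

Entropies:
  H(A) = 1.4389 bits
  H(B) = 0.7528 bits
  H(C) = 1.5850 bits

Ranking: C > A > B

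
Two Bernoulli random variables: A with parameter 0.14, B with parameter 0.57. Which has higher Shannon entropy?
B

For binary distributions, entropy is maximized at p=0.5 and decreases as p moves toward 0 or 1.

H(A) = H(0.14) = 0.5842 bits
H(B) = H(0.57) = 0.9858 bits

Distribution B (p=0.57) is closer to uniform (p=0.5), so it has higher entropy.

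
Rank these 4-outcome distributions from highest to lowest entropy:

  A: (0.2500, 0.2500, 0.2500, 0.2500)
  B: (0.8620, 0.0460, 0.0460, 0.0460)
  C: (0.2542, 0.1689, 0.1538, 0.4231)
A > C > B

Key insight: Entropy is maximized by uniform distributions and minimized by concentrated distributions.

- Uniform distributions have maximum entropy log₂(4) = 2.0000 bits
- The more "peaked" or concentrated a distribution, the lower its entropy

Entropies:
  H(A) = 2.0000 bits
  H(B) = 0.7977 bits
  H(C) = 1.8760 bits

Ranking: A > C > B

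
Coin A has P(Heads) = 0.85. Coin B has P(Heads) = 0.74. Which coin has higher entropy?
B

For binary distributions, entropy is maximized at p=0.5 and decreases as p moves toward 0 or 1.

H(A) = H(0.85) = 0.6098 bits
H(B) = H(0.74) = 0.8267 bits

Distribution B (p=0.74) is closer to uniform (p=0.5), so it has higher entropy.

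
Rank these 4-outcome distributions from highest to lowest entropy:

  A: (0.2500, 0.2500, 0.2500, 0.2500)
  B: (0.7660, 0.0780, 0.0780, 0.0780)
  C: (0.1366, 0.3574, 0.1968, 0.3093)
A > C > B

Key insight: Entropy is maximized by uniform distributions and minimized by concentrated distributions.

- Uniform distributions have maximum entropy log₂(4) = 2.0000 bits
- The more "peaked" or concentrated a distribution, the lower its entropy

Entropies:
  H(A) = 2.0000 bits
  H(B) = 1.1558 bits
  H(C) = 1.9079 bits

Ranking: A > C > B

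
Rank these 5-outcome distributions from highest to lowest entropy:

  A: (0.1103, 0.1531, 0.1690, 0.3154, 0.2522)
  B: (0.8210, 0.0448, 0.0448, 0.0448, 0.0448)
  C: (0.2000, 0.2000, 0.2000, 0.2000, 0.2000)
C > A > B

Key insight: Entropy is maximized by uniform distributions and minimized by concentrated distributions.

- Uniform distributions have maximum entropy log₂(5) = 2.3219 bits
- The more "peaked" or concentrated a distribution, the lower its entropy

Entropies:
  H(A) = 2.2251 bits
  H(B) = 1.0359 bits
  H(C) = 2.3219 bits

Ranking: C > A > B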